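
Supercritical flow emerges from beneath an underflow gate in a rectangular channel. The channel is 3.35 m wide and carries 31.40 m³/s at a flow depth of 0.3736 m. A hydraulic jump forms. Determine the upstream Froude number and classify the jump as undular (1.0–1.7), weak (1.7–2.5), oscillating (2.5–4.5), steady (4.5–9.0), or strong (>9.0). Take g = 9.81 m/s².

Fr₁ = 13.11; strong jump

q = Q/b = 31.40/3.35 = 9.373 m²/s; V₁ = q/y₁ = 25.09 m/s. Fr₁ = V₁/√(g·y₁) = 13.11.
Fr₁ = 13.11 lies in the strong range.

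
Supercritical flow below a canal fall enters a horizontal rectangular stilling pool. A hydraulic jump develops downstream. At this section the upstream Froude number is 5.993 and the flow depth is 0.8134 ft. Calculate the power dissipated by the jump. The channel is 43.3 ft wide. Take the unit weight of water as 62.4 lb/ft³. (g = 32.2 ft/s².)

Fr₁ = 5.993 (given).
Conjugate-depth relation: y₂/y₁ = ½[√(1 + 8Fr₁²) − 1] = ½[√288.33 − 1] = 7.990.
y₂ = 7.990 × 0.8134 = 6.499 ft.
Head loss: ΔE = (y₂ − y₁)³/(4y₁y₂) = (6.499 − 0.8134)³/(4×0.8134×6.499) = 183.8/21.15 = 8.692 ft.
V₁ = Fr₁·√(g·y₁) = 5.993×√(32.2×0.8134) = 30.67 ft/s; q = V₁·y₁ = 24.95 ft²/s. Q = q·b = 24.95 × 43.3 = 1080 cfs. P = γ·Q·ΔE/550 = 62.4 × 1080 × 8.692 / 550 = 1065 hp.

P = 1065 hp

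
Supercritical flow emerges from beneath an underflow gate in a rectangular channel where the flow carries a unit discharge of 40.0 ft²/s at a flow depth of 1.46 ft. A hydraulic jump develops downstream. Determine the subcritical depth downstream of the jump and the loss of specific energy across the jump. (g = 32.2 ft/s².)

y₂ = 7.55 ft; ΔE = 5.13 ft

V₁ = q/y₁ = 40.0/1.46 = 27.4 ft/s. Fr₁ = V₁/√(g·y₁) = 27.4/√(32.2×1.46) = 4.00.
By Bélanger, y₂/y₁ = ½[√(1 + 8Fr₁²) − 1] = ½[√128.7 − 1] = 5.17.
y₂ = 5.17 × 1.46 = 7.55 ft.
V₂ = q/y₂ = 40.0/7.55 = 5.30 ft/s. E₁ = y₁ + V₁²/2g = 13.1 ft; E₂ = y₂ + V₂²/2g = 7.99 ft. ΔE = E₁ − E₂ = 5.13 ft.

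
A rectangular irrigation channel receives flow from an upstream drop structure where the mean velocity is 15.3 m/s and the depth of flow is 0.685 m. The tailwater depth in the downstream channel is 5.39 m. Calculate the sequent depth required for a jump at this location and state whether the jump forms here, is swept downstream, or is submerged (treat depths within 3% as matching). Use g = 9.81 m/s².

y₂ = 5.39 m; the jump forms here

Fr₁ = V₁/√(g·y₁) = 15.3/√(9.81×0.685) = 5.90.
Conjugate-depth relation: y₂/y₁ = ½[√(1 + 8Fr₁²) − 1] = ½[√279.7 − 1] = 7.86.
y₂ = 7.86 × 0.685 = 5.39 m.
Tailwater y_tw = 5.39 m: y_tw ≈ y₂, so the jump forms here.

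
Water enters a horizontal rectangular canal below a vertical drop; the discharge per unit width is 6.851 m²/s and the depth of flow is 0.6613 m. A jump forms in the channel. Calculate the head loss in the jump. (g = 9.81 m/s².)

ΔE = 2.447 m

V₁ = q/y₁ = 6.851/0.6613 = 10.36 m/s. Fr₁ = V₁/√(g·y₁) = 10.36/√(9.81×0.6613) = 4.067.
Sequent-depth ratio: y₂/y₁ = ½[√(1 + 8Fr₁²) − 1] = ½[√133.35 − 1] = 5.274.
y₂ = 5.274 × 0.6613 = 3.488 m.
Head loss: ΔE = (y₂ − y₁)³/(4y₁y₂) = (3.488 − 0.6613)³/(4×0.6613×3.488) = 22.58/9.226 = 2.447 m.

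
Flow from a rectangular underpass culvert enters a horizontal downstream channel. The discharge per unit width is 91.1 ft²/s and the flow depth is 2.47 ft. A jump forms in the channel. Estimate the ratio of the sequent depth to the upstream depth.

y₂/y₁ = 5.37

V₁ = q/y₁ = 91.1/2.47 = 36.9 ft/s. Fr₁ = V₁/√(g·y₁) = 36.9/√(32.2×2.47) = 4.14.
Conjugate-depth relation: y₂/y₁ = ½[√(1 + 8Fr₁²) − 1] = ½[√137.8 − 1] = 5.37.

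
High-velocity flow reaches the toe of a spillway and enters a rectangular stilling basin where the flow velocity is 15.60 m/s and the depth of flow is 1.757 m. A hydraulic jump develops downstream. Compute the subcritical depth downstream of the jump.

Fr₁ = V₁/√(g·y₁) = 15.60/√(9.81×1.757) = 3.758.
Conjugate-depth relation: y₂/y₁ = ½[√(1 + 8Fr₁²) − 1] = ½[√113.95 − 1] = 4.837.
y₂ = 4.837 × 1.757 = 8.499 m.

y₂ = 8.499 m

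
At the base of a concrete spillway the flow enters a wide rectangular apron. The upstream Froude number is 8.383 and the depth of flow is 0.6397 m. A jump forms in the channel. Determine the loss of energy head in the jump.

ΔE = 15.67 m

Fr₁ = 8.383 (given).
Bélanger equation: y₂/y₁ = ½[√(1 + 8Fr₁²) − 1] = ½[√563.20 − 1] = 11.37.
y₂ = 11.37 × 0.6397 = 7.271 m.
V₁ = Fr₁·√(g·y₁) = 8.383×√(9.81×0.6397) = 21.00 m/s; q = V₁·y₁ = 13.43 m²/s. V₂ = q/y₂ = 13.43/7.271 = 1.848 m/s. E₁ = y₁ + V₁²/2g = 23.12 m; E₂ = y₂ + V₂²/2g = 7.445 m. ΔE = E₁ − E₂ = 15.67 m.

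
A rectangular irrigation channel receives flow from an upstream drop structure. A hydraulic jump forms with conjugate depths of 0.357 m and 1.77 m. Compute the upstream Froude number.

Fr₁ = 3.84

For a rectangular channel the momentum equation gives q² = ½·g·y₁·y₂·(y₁ + y₂) = ½×9.81×0.357×1.77×2.13 = 6.59.
q = √6.59 = 2.57 m²/s.
V₁ = q/y₁ = 7.19 m/s; Fr₁ = V₁/√(g·y₁) = 3.84.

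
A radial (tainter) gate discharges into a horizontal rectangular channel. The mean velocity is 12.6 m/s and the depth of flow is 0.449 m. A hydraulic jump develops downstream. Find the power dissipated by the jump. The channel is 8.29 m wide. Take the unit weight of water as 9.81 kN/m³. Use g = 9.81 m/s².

Fr₁ = V₁/√(g·y₁) = 12.6/√(9.81×0.449) = 6.00.
By Bélanger, y₂/y₁ = ½[√(1 + 8Fr₁²) − 1] = ½[√289.3 − 1] = 8.01.
y₂ = 8.01 × 0.449 = 3.59 m.
Head loss: ΔE = (y₂ − y₁)³/(4y₁y₂) = (3.59 − 0.449)³/(4×0.449×3.59) = 31.1/6.46 = 4.82 m.
q = V₁·y₁ = 12.6 × 0.449 = 5.66 m²/s. Q = q·b = 5.66 × 8.29 = 46.9 m³/s. P = γ·Q·ΔE = 9.81 × 46.9 × 4.82 = 2218 kW.

P = 2218 kW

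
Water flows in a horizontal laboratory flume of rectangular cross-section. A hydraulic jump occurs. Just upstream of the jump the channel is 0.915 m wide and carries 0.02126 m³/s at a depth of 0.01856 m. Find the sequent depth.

y₂ = 0.06828 m

q = Q/b = 0.02126/0.915 = 0.02323 m²/s; V₁ = q/y₁ = 1.252 m/s. Fr₁ = V₁/√(g·y₁) = 2.934.
From the momentum equation for a rectangular channel, y₂/y₁ = ½[√(1 + 8Fr₁²) − 1] = ½[√69.861 − 1] = 3.679.
y₂ = 3.679 × 0.01856 = 0.06828 m.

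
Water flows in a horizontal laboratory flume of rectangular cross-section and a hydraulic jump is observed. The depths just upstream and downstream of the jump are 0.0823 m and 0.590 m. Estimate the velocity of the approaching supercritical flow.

V₁ = 4.86 m/s

For a rectangular channel the momentum equation gives q² = ½·g·y₁·y₂·(y₁ + y₂) = ½×9.81×0.0823×0.590×0.672 = 0.160.
q = √0.160 = 0.400 m²/s.
V₁ = q/y₁ = 0.400/0.0823 = 4.86 m/s.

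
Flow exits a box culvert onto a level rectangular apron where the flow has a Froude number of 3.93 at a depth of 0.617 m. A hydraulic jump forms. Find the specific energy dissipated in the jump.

Fr₁ = 3.93 (given).
By Bélanger, y₂/y₁ = ½[√(1 + 8Fr₁²) − 1] = ½[√124.6 − 1] = 5.08.
y₂ = 5.08 × 0.617 = 3.13 m.
Head loss: ΔE = (y₂ − y₁)³/(4y₁y₂) = (3.13 − 0.617)³/(4×0.617×3.13) = 16.0/7.74 = 2.06 m.

ΔE = 2.06 m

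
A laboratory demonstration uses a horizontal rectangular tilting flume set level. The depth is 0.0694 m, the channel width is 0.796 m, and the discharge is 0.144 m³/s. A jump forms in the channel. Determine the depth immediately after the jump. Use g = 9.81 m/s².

q = Q/b = 0.144/0.796 = 0.181 m²/s; V₁ = q/y₁ = 2.61 m/s. Fr₁ = V₁/√(g·y₁) = 3.16.
By Bélanger, y₂/y₁ = ½[√(1 + 8Fr₁²) − 1] = ½[√80.84 − 1] = 4.00.
y₂ = 4.00 × 0.0694 = 0.277 m.

y₂ = 0.277 m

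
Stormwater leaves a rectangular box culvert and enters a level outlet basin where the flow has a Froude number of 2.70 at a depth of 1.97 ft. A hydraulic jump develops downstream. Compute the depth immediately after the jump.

Fr₁ = 2.70 (given).
From the momentum equation for a rectangular channel, y₂/y₁ = ½[√(1 + 8Fr₁²) − 1] = ½[√59.32 − 1] = 3.35.
y₂ = 3.35 × 1.97 = 6.60 ft.

y₂ = 6.60 ft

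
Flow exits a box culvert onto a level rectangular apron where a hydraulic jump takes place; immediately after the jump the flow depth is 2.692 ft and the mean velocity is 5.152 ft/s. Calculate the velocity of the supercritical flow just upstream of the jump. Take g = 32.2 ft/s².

Fr₂ = V₂/√(g·y₂) = 5.152/√(32.2×2.692) = 0.5534.
Since the conjugate-depth ratio holds either way, y₁/y₂ = ½[√(1 + 8Fr₂²) − 1] = ½[√3.4497 − 1] = 0.4287.
y₁ = 0.4287 × 2.692 = 1.154 ft.
V₁ = q/y₁ = 13.87/1.154 = 12.02 ft/s.

V₁ = 12.02 ft/s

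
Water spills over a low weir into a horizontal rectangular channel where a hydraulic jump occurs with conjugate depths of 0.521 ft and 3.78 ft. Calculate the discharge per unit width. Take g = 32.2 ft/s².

For a rectangular channel the momentum equation gives q² = ½·g·y₁·y₂·(y₁ + y₂) = ½×32.2×0.521×3.78×4.30 = 136.
q = √136 = 11.7 ft²/s.

q = 11.7 ft²/s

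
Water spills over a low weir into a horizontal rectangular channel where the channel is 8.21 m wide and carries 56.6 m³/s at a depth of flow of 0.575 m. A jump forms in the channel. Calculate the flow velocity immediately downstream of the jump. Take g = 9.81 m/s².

q = Q/b = 56.6/8.21 = 6.89 m²/s; V₁ = q/y₁ = 12.0 m/s. Fr₁ = V₁/√(g·y₁) = 5.05.
From the momentum equation for a rectangular channel, y₂/y₁ = ½[√(1 + 8Fr₁²) − 1] = ½[√204.9 − 1] = 6.66.
y₂ = 6.66 × 0.575 = 3.83 m.
V₂ = q/y₂ = 6.89/3.83 = 1.80 m/s.

V₂ = 1.80 m/s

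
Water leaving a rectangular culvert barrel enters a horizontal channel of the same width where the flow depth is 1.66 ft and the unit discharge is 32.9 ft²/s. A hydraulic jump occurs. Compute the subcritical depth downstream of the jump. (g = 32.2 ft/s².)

V₁ = q/y₁ = 32.9/1.66 = 19.8 ft/s. Fr₁ = V₁/√(g·y₁) = 19.8/√(32.2×1.66) = 2.71.
From the momentum equation for a rectangular channel, y₂/y₁ = ½[√(1 + 8Fr₁²) − 1] = ½[√59.79 − 1] = 3.37.
y₂ = 3.37 × 1.66 = 5.59 ft.

y₂ = 5.59 ft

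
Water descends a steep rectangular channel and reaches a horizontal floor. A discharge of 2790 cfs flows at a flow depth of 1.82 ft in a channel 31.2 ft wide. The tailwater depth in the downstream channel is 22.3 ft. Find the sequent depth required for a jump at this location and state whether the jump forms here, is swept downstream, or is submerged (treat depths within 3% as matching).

y₂ = 15.6 ft; the jump is submerged

q = Q/b = 2790/31.2 = 89.4 ft²/s; V₁ = q/y₁ = 49.1 ft/s. Fr₁ = V₁/√(g·y₁) = 6.42.
Sequent-depth ratio: y₂/y₁ = ½[√(1 + 8Fr₁²) − 1] = ½[√330.5 − 1] = 8.59.
y₂ = 8.59 × 1.82 = 15.6 ft.
Tailwater y_tw = 22.3 ft: y_tw > y₂, so the jump is submerged.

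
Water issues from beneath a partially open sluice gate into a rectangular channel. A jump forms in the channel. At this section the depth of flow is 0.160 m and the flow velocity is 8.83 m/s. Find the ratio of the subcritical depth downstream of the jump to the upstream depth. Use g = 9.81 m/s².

y₂/y₁ = 9.48

Fr₁ = V₁/√(g·y₁) = 8.83/√(9.81×0.160) = 7.05.
By Bélanger, y₂/y₁ = ½[√(1 + 8Fr₁²) − 1] = ½[√398.4 − 1] = 9.48.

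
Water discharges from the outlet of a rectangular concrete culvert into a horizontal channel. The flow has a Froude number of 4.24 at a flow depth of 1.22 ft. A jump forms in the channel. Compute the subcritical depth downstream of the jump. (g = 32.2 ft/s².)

y₂ = 6.73 ft

Fr₁ = 4.24 (given).
From the momentum equation for a rectangular channel, y₂/y₁ = ½[√(1 + 8Fr₁²) − 1] = ½[√144.8 − 1] = 5.52.
y₂ = 5.52 × 1.22 = 6.73 ft.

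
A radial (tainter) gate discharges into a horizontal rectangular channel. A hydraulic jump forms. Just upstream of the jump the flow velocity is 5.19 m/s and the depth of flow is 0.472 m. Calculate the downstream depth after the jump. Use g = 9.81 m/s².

Fr₁ = V₁/√(g·y₁) = 5.19/√(9.81×0.472) = 2.41.
By Bélanger, y₂/y₁ = ½[√(1 + 8Fr₁²) − 1] = ½[√47.54 − 1] = 2.95.
y₂ = 2.95 × 0.472 = 1.39 m.

y₂ = 1.39 m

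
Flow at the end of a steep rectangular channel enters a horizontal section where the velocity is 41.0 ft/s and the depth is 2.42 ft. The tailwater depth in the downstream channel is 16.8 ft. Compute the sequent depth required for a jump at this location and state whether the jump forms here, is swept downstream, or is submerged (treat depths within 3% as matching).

y₂ = 14.7 ft; the jump is submerged

Fr₁ = V₁/√(g·y₁) = 41.0/√(32.2×2.42) = 4.64.
Conjugate-depth relation: y₂/y₁ = ½[√(1 + 8Fr₁²) − 1] = ½[√173.6 − 1] = 6.09.
y₂ = 6.09 × 2.42 = 14.7 ft.
Tailwater y_tw = 16.8 ft: y_tw > y₂, so the jump is submerged.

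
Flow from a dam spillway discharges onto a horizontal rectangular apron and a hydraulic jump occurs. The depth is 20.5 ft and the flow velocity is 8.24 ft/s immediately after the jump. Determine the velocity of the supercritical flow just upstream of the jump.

Fr₂ = V₂/√(g·y₂) = 8.24/√(32.2×20.5) = 0.321.
The Bélanger relation is symmetric: y₁/y₂ = ½[√(1 + 8Fr₂²) − 1] = ½[√1.823 − 1] = 0.175.
y₁ = 0.175 × 20.5 = 3.59 ft.
V₁ = q/y₁ = 169/3.59 = 47.1 ft/s.

V₁ = 47.1 ft/s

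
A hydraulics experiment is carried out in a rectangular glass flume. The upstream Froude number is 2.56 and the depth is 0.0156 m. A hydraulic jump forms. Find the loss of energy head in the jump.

Fr₁ = 2.56 (given).
Bélanger equation: y₂/y₁ = ½[√(1 + 8Fr₁²) − 1] = ½[√53.43 − 1] = 3.15.
y₂ = 3.15 × 0.0156 = 0.0492 m.
V₁ = Fr₁·√(g·y₁) = 2.56×√(9.81×0.0156) = 1.00 m/s; q = V₁·y₁ = 0.0156 m²/s. V₂ = q/y₂ = 0.0156/0.0492 = 0.317 m/s. E₁ = y₁ + V₁²/2g = 0.0667 m; E₂ = y₂ + V₂²/2g = 0.0544 m. ΔE = E₁ − E₂ = 0.0124 m.

ΔE = 0.0124 m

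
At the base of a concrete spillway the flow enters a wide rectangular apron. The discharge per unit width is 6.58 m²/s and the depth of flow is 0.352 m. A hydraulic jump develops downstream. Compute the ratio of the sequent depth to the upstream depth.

y₂/y₁ = 13.7

V₁ = q/y₁ = 6.58/0.352 = 18.7 m/s. Fr₁ = V₁/√(g·y₁) = 18.7/√(9.81×0.352) = 10.1.
Conjugate-depth relation: y₂/y₁ = ½[√(1 + 8Fr₁²) − 1] = ½[√810.6 − 1] = 13.7.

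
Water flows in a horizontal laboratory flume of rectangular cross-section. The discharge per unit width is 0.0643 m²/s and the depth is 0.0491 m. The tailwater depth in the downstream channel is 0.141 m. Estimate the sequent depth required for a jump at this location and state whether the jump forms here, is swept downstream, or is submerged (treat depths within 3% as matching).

V₁ = q/y₁ = 0.0643/0.0491 = 1.31 m/s. Fr₁ = V₁/√(g·y₁) = 1.31/√(9.81×0.0491) = 1.89.
By Bélanger, y₂/y₁ = ½[√(1 + 8Fr₁²) − 1] = ½[√29.48 − 1] = 2.21.
y₂ = 2.21 × 0.0491 = 0.109 m.
Tailwater y_tw = 0.141 m: y_tw > y₂, so the jump is submerged.

y₂ = 0.109 m; the jump is submerged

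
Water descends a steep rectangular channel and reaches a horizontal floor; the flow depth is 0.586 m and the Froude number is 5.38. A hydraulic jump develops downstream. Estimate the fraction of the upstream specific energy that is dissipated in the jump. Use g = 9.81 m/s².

Fr₁ = 5.38 (given).
Sequent-depth ratio: y₂/y₁ = ½[√(1 + 8Fr₁²) − 1] = ½[√232.6 − 1] = 7.12.
y₂ = 7.12 × 0.586 = 4.18 m.
E₁ = y₁(1 + Fr₁²/2) = 0.586×(1 + 5.38²/2) = 9.07 m. ΔE = (y₂ − y₁)³/(4y₁y₂) = 4.72 m. ΔE/E₁ = 4.72/9.07 = 0.521.

ΔE/E₁ = 0.521 (52.1%)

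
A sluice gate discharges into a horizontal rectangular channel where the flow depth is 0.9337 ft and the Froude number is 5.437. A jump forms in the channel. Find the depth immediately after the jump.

y₂ = 6.728 ft

Fr₁ = 5.437 (given).
Sequent-depth ratio: y₂/y₁ = ½[√(1 + 8Fr₁²) − 1] = ½[√237.49 − 1] = 7.205.
y₂ = 7.205 × 0.9337 = 6.728 ft.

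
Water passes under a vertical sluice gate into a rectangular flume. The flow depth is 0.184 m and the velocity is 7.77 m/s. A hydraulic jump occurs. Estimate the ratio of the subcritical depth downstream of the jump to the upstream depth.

y₂/y₁ = 7.69

Fr₁ = V₁/√(g·y₁) = 7.77/√(9.81×0.184) = 5.78.
Bélanger equation: y₂/y₁ = ½[√(1 + 8Fr₁²) − 1] = ½[√268.6 − 1] = 7.69.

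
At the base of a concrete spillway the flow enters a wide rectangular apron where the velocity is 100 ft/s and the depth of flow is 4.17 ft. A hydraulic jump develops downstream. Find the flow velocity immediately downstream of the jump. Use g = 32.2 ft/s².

V₂ = 8.54 ft/s

Fr₁ = V₁/√(g·y₁) = 100/√(32.2×4.17) = 8.63.
Conjugate-depth relation: y₂/y₁ = ½[√(1 + 8Fr₁²) − 1] = ½[√596.8 − 1] = 11.7.
y₂ = 11.7 × 4.17 = 48.9 ft.
q = V₁·y₁ = 100 × 4.17 = 417 ft²/s.
V₂ = q/y₂ = 417/48.9 = 8.54 ft/s.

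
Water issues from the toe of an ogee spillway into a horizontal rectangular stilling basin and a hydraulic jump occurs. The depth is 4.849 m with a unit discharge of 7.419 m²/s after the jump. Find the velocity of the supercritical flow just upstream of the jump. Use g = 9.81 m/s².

V₂ = q/y₂ = 7.419/4.849 = 1.530 m/s; Fr₂ = V₂/√(g·y₂) = 0.2218.
The Bélanger relation is symmetric: y₁/y₂ = ½[√(1 + 8Fr₂²) − 1] = ½[√1.3937 − 1] = 0.09027.
y₁ = 0.09027 × 4.849 = 0.4377 m.
V₁ = q/y₁ = 7.419/0.4377 = 16.95 m/s.

V₁ = 16.95 m/s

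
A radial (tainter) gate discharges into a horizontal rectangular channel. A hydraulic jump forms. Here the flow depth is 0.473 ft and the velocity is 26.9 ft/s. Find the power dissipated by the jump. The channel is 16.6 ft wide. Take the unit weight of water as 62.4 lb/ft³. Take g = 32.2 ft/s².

P = 172 hp

Fr₁ = V₁/√(g·y₁) = 26.9/√(32.2×0.473) = 6.89.
From the momentum equation for a rectangular channel, y₂/y₁ = ½[√(1 + 8Fr₁²) − 1] = ½[√381.1 − 1] = 9.26.
y₂ = 9.26 × 0.473 = 4.38 ft.
q = V₁·y₁ = 26.9 × 0.473 = 12.7 ft²/s. V₂ = q/y₂ = 12.7/4.38 = 2.90 ft/s. E₁ = y₁ + V₁²/2g = 11.7 ft; E₂ = y₂ + V₂²/2g = 4.51 ft. ΔE = E₁ − E₂ = 7.20 ft.
Q = q·b = 12.7 × 16.6 = 211 cfs. P = γ·Q·ΔE/550 = 62.4 × 211 × 7.20 / 550 = 172 hp.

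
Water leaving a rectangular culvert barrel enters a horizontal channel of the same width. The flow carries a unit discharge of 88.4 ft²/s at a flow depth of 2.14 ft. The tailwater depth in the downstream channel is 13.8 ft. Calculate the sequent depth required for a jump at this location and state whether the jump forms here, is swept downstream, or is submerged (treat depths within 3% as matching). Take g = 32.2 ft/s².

V₁ = q/y₁ = 88.4/2.14 = 41.3 ft/s. Fr₁ = V₁/√(g·y₁) = 41.3/√(32.2×2.14) = 4.98.
Bélanger equation: y₂/y₁ = ½[√(1 + 8Fr₁²) − 1] = ½[√199.1 − 1] = 6.56.
y₂ = 6.56 × 2.14 = 14.0 ft.
Tailwater y_tw = 13.8 ft: y_tw ≈ y₂, so the jump forms here.

y₂ = 14.0 ft; the jump forms here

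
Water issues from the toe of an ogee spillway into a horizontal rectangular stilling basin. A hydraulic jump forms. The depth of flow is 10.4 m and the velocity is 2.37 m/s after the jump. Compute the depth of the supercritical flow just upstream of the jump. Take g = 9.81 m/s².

Fr₂ = V₂/√(g·y₂) = 2.37/√(9.81×10.4) = 0.235.
Since the conjugate-depth ratio holds either way, y₁/y₂ = ½[√(1 + 8Fr₂²) − 1] = ½[√1.440 − 1] = 0.100.
y₁ = 0.100 × 10.4 = 1.04 m.

y₁ = 1.04 m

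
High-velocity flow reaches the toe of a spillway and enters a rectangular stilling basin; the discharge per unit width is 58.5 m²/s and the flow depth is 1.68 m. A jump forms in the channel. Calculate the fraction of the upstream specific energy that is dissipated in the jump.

ΔE/E₁ = 0.685 (68.5%)

V₁ = q/y₁ = 58.5/1.68 = 34.8 m/s. Fr₁ = V₁/√(g·y₁) = 34.8/√(9.81×1.68) = 8.58.
Sequent-depth ratio: y₂/y₁ = ½[√(1 + 8Fr₁²) − 1] = ½[√589.6 − 1] = 11.6.
y₂ = 11.6 × 1.68 = 19.6 m.
E₁ = y₁ + V₁²/2g = 63.5 m. ΔE = (y₂ − y₁)³/(4y₁y₂) = 43.5 m. ΔE/E₁ = 43.5/63.5 = 0.685.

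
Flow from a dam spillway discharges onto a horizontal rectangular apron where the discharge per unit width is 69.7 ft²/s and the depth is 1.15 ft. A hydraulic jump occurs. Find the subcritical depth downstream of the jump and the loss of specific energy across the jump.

V₁ = q/y₁ = 69.7/1.15 = 60.6 ft/s. Fr₁ = V₁/√(g·y₁) = 60.6/√(32.2×1.15) = 9.96.
Bélanger equation: y₂/y₁ = ½[√(1 + 8Fr₁²) − 1] = ½[√794.6 − 1] = 13.6.
y₂ = 13.6 × 1.15 = 15.6 ft.
V₂ = q/y₂ = 69.7/15.6 = 4.46 ft/s. E₁ = y₁ + V₁²/2g = 58.2 ft; E₂ = y₂ + V₂²/2g = 15.9 ft. ΔE = E₁ − E₂ = 42.2 ft.

y₂ = 15.6 ft; ΔE = 42.2 ft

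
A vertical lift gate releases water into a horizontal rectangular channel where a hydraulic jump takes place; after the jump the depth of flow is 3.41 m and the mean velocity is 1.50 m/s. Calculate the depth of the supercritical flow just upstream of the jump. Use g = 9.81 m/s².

Fr₂ = V₂/√(g·y₂) = 1.50/√(9.81×3.41) = 0.259.
Since the conjugate-depth ratio holds either way, y₁/y₂ = ½[√(1 + 8Fr₂²) − 1] = ½[√1.538 − 1] = 0.120.
y₁ = 0.120 × 3.41 = 0.410 m.

y₁ = 0.410 m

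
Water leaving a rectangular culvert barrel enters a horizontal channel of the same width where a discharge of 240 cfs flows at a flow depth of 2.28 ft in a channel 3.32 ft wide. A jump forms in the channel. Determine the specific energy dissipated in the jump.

q = Q/b = 240/3.32 = 72.3 ft²/s; V₁ = q/y₁ = 31.7 ft/s. Fr₁ = V₁/√(g·y₁) = 3.70.
Sequent-depth ratio: y₂/y₁ = ½[√(1 + 8Fr₁²) − 1] = ½[√110.5 − 1] = 4.76.
y₂ = 4.76 × 2.28 = 10.8 ft.
V₂ = q/y₂ = 72.3/10.8 = 6.67 ft/s. E₁ = y₁ + V₁²/2g = 17.9 ft; E₂ = y₂ + V₂²/2g = 11.5 ft. ΔE = E₁ − E₂ = 6.35 ft.

ΔE = 6.35 ft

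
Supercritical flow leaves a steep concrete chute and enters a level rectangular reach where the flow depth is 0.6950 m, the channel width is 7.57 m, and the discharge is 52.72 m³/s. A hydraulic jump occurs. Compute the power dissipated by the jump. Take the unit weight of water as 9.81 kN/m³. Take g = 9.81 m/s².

P = 1119 kW

q = Q/b = 52.72/7.57 = 6.964 m²/s; V₁ = q/y₁ = 10.02 m/s. Fr₁ = V₁/√(g·y₁) = 3.838.
Sequent-depth ratio: y₂/y₁ = ½[√(1 + 8Fr₁²) − 1] = ½[√118.82 − 1] = 4.950.
y₂ = 4.950 × 0.6950 = 3.440 m.
V₂ = q/y₂ = 6.964/3.440 = 2.024 m/s. E₁ = y₁ + V₁²/2g = 5.813 m; E₂ = y₂ + V₂²/2g = 3.649 m. ΔE = E₁ − E₂ = 2.164 m.
P = γ·Q·ΔE = 9.81 × 52.72 × 2.164 = 1119 kW.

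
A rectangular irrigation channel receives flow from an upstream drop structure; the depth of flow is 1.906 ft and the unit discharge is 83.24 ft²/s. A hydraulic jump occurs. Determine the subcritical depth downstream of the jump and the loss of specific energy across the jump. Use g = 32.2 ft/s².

V₁ = q/y₁ = 83.24/1.906 = 43.67 ft/s. Fr₁ = V₁/√(g·y₁) = 43.67/√(32.2×1.906) = 5.575.
From the momentum equation for a rectangular channel, y₂/y₁ = ½[√(1 + 8Fr₁²) − 1] = ½[√249.62 − 1] = 7.400.
y₂ = 7.400 × 1.906 = 14.10 ft.
V₂ = q/y₂ = 83.24/14.10 = 5.902 ft/s. E₁ = y₁ + V₁²/2g = 31.52 ft; E₂ = y₂ + V₂²/2g = 14.64 ft. ΔE = E₁ − E₂ = 16.88 ft.

y₂ = 14.10 ft; ΔE = 16.88 ft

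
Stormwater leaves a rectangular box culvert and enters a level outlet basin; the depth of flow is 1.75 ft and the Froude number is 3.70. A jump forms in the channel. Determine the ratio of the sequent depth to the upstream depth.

Fr₁ = 3.70 (given).
By Bélanger, y₂/y₁ = ½[√(1 + 8Fr₁²) − 1] = ½[√110.5 − 1] = 4.76.

y₂/y₁ = 4.76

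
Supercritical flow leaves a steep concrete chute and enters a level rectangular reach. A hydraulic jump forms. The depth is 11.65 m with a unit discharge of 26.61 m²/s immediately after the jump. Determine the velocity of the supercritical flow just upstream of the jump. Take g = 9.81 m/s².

V₂ = q/y₂ = 26.61/11.65 = 2.284 m/s; Fr₂ = V₂/√(g·y₂) = 0.2137.
The Bélanger relation is symmetric: y₁/y₂ = ½[√(1 + 8Fr₂²) − 1] = ½[√1.3652 − 1] = 0.08421.
y₁ = 0.08421 × 11.65 = 0.9810 m.
V₁ = q/y₁ = 26.61/0.9810 = 27.12 m/s.

V₁ = 27.12 m/s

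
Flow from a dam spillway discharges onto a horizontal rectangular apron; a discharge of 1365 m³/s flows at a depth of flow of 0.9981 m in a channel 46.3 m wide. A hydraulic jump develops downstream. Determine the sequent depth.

y₂ = 12.83 m

q = Q/b = 1365/46.3 = 29.48 m²/s; V₁ = q/y₁ = 29.54 m/s. Fr₁ = V₁/√(g·y₁) = 9.440.
By Bélanger, y₂/y₁ = ½[√(1 + 8Fr₁²) − 1] = ½[√713.86 − 1] = 12.86.
y₂ = 12.86 × 0.9981 = 12.83 m.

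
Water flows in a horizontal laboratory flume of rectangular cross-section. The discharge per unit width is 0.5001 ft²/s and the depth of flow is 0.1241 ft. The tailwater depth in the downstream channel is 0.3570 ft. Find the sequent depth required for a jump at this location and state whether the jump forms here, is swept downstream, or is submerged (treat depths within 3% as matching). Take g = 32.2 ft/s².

V₁ = q/y₁ = 0.5001/0.1241 = 4.030 ft/s. Fr₁ = V₁/√(g·y₁) = 4.030/√(32.2×0.1241) = 2.016.
By Bélanger, y₂/y₁ = ½[√(1 + 8Fr₁²) − 1] = ½[√33.511 − 1] = 2.394.
y₂ = 2.394 × 0.1241 = 0.2972 ft.
Tailwater y_tw = 0.3570 ft: y_tw > y₂, so the jump is submerged.

y₂ = 0.2972 ft; the jump is submerged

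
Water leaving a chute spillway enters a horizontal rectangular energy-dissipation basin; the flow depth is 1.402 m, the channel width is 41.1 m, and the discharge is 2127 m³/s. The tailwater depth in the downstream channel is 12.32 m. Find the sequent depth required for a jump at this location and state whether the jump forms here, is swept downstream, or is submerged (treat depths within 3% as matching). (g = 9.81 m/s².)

y₂ = 19.05 m; the jump is swept downstream

q = Q/b = 2127/41.1 = 51.75 m²/s; V₁ = q/y₁ = 36.91 m/s. Fr₁ = V₁/√(g·y₁) = 9.953.
From the momentum equation for a rectangular channel, y₂/y₁ = ½[√(1 + 8Fr₁²) − 1] = ½[√793.55 − 1] = 13.59.
y₂ = 13.59 × 1.402 = 19.05 m.
Tailwater y_tw = 12.32 m: y_tw < y₂, so the jump is swept downstream.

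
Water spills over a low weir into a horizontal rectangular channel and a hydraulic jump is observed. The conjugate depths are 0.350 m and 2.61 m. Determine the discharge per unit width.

q = 3.64 m²/s

For a rectangular channel the momentum equation gives q² = ½·g·y₁·y₂·(y₁ + y₂) = ½×9.81×0.350×2.61×2.96 = 13.3.
q = √13.3 = 3.64 m²/s.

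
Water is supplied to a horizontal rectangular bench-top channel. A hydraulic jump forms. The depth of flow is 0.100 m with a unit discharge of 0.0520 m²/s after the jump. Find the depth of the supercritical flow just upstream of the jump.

y₁ = 0.0395 m

V₂ = q/y₂ = 0.0520/0.100 = 0.520 m/s; Fr₂ = V₂/√(g·y₂) = 0.525.
The Bélanger relation is symmetric: y₁/y₂ = ½[√(1 + 8Fr₂²) − 1] = ½[√3.205 − 1] = 0.395.
y₁ = 0.395 × 0.100 = 0.0395 m.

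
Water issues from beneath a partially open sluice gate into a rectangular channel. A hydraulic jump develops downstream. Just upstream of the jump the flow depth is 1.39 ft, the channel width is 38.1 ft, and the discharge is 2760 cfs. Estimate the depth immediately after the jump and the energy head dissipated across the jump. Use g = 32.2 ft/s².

q = Q/b = 2760/38.1 = 72.4 ft²/s; V₁ = q/y₁ = 52.1 ft/s. Fr₁ = V₁/√(g·y₁) = 7.79.
Conjugate-depth relation: y₂/y₁ = ½[√(1 + 8Fr₁²) − 1] = ½[√486.5 − 1] = 10.5.
y₂ = 10.5 × 1.39 = 14.6 ft.
Head loss: ΔE = (y₂ − y₁)³/(4y₁y₂) = (14.6 − 1.39)³/(4×1.39×14.6) = 2323/81.4 = 28.6 ft.

y₂ = 14.6 ft; ΔE = 28.6 ft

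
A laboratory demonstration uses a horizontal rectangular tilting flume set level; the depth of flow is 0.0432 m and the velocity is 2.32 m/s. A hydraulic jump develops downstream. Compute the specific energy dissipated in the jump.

ΔE = 0.107 m

Fr₁ = V₁/√(g·y₁) = 2.32/√(9.81×0.0432) = 3.56.
By Bélanger, y₂/y₁ = ½[√(1 + 8Fr₁²) − 1] = ½[√102.6 − 1] = 4.56.
y₂ = 4.56 × 0.0432 = 0.197 m.
Head loss: ΔE = (y₂ − y₁)³/(4y₁y₂) = (0.197 − 0.0432)³/(4×0.0432×0.197) = 0.00365/0.0341 = 0.107 m.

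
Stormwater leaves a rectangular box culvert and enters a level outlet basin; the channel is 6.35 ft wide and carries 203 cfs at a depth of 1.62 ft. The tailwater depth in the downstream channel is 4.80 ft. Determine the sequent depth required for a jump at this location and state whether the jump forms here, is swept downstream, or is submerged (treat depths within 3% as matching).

q = Q/b = 203/6.35 = 32.0 ft²/s; V₁ = q/y₁ = 19.7 ft/s. Fr₁ = V₁/√(g·y₁) = 2.73.
From the momentum equation for a rectangular channel, y₂/y₁ = ½[√(1 + 8Fr₁²) − 1] = ½[√60.72 − 1] = 3.40.
y₂ = 3.40 × 1.62 = 5.50 ft.
Tailwater y_tw = 4.80 ft: y_tw < y₂, so the jump is swept downstream.

y₂ = 5.50 ft; the jump is swept downstream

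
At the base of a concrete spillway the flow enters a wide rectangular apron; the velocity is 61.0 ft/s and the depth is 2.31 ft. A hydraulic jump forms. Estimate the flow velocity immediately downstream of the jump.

V₂ = 6.41 ft/s

Fr₁ = V₁/√(g·y₁) = 61.0/√(32.2×2.31) = 7.07.
From the momentum equation for a rectangular channel, y₂/y₁ = ½[√(1 + 8Fr₁²) − 1] = ½[√401.2 − 1] = 9.52.
y₂ = 9.52 × 2.31 = 22.0 ft.
q = V₁·y₁ = 61.0 × 2.31 = 141 ft²/s.
V₂ = q/y₂ = 141/22.0 = 6.41 ft/s.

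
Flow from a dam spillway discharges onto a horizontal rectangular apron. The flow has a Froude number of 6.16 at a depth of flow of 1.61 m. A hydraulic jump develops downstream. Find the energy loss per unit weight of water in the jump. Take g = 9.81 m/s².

ΔE = 18.5 m

Fr₁ = 6.16 (given).
By Bélanger, y₂/y₁ = ½[√(1 + 8Fr₁²) − 1] = ½[√304.6 − 1] = 8.23.
y₂ = 8.23 × 1.61 = 13.2 m.
Head loss: ΔE = (y₂ − y₁)³/(4y₁y₂) = (13.2 − 1.61)³/(4×1.61×13.2) = 1575/85.3 = 18.5 m.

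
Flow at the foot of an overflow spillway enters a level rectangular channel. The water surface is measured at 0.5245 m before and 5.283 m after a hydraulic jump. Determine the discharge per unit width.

q = 8.884 m²/s

For a rectangular channel the momentum equation gives q² = ½·g·y₁·y₂·(y₁ + y₂) = ½×9.81×0.5245×5.283×5.808 = 78.93.
q = √78.93 = 8.884 m²/s.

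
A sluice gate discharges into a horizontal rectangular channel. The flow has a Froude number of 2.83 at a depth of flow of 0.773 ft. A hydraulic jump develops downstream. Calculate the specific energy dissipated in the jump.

Fr₁ = 2.83 (given).
By Bélanger, y₂/y₁ = ½[√(1 + 8Fr₁²) − 1] = ½[√65.07 − 1] = 3.53.
y₂ = 3.53 × 0.773 = 2.73 ft.
Head loss: ΔE = (y₂ − y₁)³/(4y₁y₂) = (2.73 − 0.773)³/(4×0.773×2.73) = 7.51/8.45 = 0.889 ft.

ΔE = 0.889 ft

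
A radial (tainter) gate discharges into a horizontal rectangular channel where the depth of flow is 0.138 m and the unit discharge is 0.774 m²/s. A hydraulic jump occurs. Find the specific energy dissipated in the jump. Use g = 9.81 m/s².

ΔE = 0.827 m

V₁ = q/y₁ = 0.774/0.138 = 5.61 m/s. Fr₁ = V₁/√(g·y₁) = 5.61/√(9.81×0.138) = 4.82.
Bélanger equation: y₂/y₁ = ½[√(1 + 8Fr₁²) − 1] = ½[√186.9 − 1] = 6.34.
y₂ = 6.34 × 0.138 = 0.874 m.
V₂ = q/y₂ = 0.774/0.874 = 0.885 m/s. E₁ = y₁ + V₁²/2g = 1.74 m; E₂ = y₂ + V₂²/2g = 0.914 m. ΔE = E₁ − E₂ = 0.827 m.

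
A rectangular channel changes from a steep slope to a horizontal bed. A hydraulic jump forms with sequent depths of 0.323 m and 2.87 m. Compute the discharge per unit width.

For a rectangular channel the momentum equation gives q² = ½·g·y₁·y₂·(y₁ + y₂) = ½×9.81×0.323×2.87×3.19 = 14.5.
q = √14.5 = 3.81 m²/s.

q = 3.81 m²/s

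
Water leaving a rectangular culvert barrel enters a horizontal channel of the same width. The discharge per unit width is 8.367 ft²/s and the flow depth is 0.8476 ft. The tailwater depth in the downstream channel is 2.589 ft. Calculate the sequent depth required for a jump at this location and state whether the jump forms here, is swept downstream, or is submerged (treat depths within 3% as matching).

V₁ = q/y₁ = 8.367/0.8476 = 9.871 ft/s. Fr₁ = V₁/√(g·y₁) = 9.871/√(32.2×0.8476) = 1.890.
Bélanger equation: y₂/y₁ = ½[√(1 + 8Fr₁²) − 1] = ½[√29.563 − 1] = 2.219.
y₂ = 2.219 × 0.8476 = 1.880 ft.
Tailwater y_tw = 2.589 ft: y_tw > y₂, so the jump is submerged.

y₂ = 1.880 ft; the jump is submerged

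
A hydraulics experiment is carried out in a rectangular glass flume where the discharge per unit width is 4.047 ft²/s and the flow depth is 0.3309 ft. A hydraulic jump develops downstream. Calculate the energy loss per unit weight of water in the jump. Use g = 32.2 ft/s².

ΔE = 0.9580 ft

V₁ = q/y₁ = 4.047/0.3309 = 12.23 ft/s. Fr₁ = V₁/√(g·y₁) = 12.23/√(32.2×0.3309) = 3.747.
Bélanger equation: y₂/y₁ = ½[√(1 + 8Fr₁²) − 1] = ½[√113.31 − 1] = 4.822.
y₂ = 4.822 × 0.3309 = 1.596 ft.
Head loss: ΔE = (y₂ − y₁)³/(4y₁y₂) = (1.596 − 0.3309)³/(4×0.3309×1.596) = 2.023/2.112 = 0.9580 ft.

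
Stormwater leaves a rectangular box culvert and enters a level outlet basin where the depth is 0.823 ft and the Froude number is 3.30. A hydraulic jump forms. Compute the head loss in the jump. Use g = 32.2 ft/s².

Fr₁ = 3.30 (given).
Sequent-depth ratio: y₂/y₁ = ½[√(1 + 8Fr₁²) − 1] = ½[√88.12 − 1] = 4.19.
y₂ = 4.19 × 0.823 = 3.45 ft.
V₁ = Fr₁·√(g·y₁) = 3.30×√(32.2×0.823) = 17.0 ft/s; q = V₁·y₁ = 14.0 ft²/s. V₂ = q/y₂ = 14.0/3.45 = 4.05 ft/s. E₁ = y₁ + V₁²/2g = 5.30 ft; E₂ = y₂ + V₂²/2g = 3.71 ft. ΔE = E₁ − E₂ = 1.60 ft.

ΔE = 1.60 ft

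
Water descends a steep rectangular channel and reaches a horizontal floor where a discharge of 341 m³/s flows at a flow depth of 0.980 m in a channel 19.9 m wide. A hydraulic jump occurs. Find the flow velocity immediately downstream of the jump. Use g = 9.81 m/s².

V₂ = 2.33 m/s

q = Q/b = 341/19.9 = 17.1 m²/s; V₁ = q/y₁ = 17.5 m/s. Fr₁ = V₁/√(g·y₁) = 5.64.
By Bélanger, y₂/y₁ = ½[√(1 + 8Fr₁²) − 1] = ½[√255.4 − 1] = 7.49.
y₂ = 7.49 × 0.980 = 7.34 m.
V₂ = q/y₂ = 17.1/7.34 = 2.33 m/s.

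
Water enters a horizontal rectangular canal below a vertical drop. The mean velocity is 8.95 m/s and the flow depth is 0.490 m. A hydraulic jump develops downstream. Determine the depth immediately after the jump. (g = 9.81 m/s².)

y₂ = 2.59 m

Fr₁ = V₁/√(g·y₁) = 8.95/√(9.81×0.490) = 4.08.
From the momentum equation for a rectangular channel, y₂/y₁ = ½[√(1 + 8Fr₁²) − 1] = ½[√134.3 − 1] = 5.29.
y₂ = 5.29 × 0.490 = 2.59 m.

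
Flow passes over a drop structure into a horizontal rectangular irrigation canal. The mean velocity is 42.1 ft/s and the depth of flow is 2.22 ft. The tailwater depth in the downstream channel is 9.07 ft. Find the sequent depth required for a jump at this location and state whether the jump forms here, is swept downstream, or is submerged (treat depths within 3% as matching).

y₂ = 14.6 ft; the jump is swept downstream

Fr₁ = V₁/√(g·y₁) = 42.1/√(32.2×2.22) = 4.98.
By Bélanger, y₂/y₁ = ½[√(1 + 8Fr₁²) − 1] = ½[√199.4 − 1] = 6.56.
y₂ = 6.56 × 2.22 = 14.6 ft.
Tailwater y_tw = 9.07 ft: y_tw < y₂, so the jump is swept downstream.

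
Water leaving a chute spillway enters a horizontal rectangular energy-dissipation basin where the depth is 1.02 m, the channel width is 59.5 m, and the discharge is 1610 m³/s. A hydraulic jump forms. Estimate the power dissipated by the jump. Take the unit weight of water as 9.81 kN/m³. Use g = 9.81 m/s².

q = Q/b = 1610/59.5 = 27.1 m²/s; V₁ = q/y₁ = 26.5 m/s. Fr₁ = V₁/√(g·y₁) = 8.39.
Conjugate-depth relation: y₂/y₁ = ½[√(1 + 8Fr₁²) − 1] = ½[√563.6 − 1] = 11.4.
y₂ = 11.4 × 1.02 = 11.6 m.
Head loss: ΔE = (y₂ − y₁)³/(4y₁y₂) = (11.6 − 1.02)³/(4×1.02×11.6) = 1184/47.3 = 25.0 m.
P = γ·Q·ΔE = 9.81 × 1610 × 25.0 = 395065 kW.

P = 395065 kW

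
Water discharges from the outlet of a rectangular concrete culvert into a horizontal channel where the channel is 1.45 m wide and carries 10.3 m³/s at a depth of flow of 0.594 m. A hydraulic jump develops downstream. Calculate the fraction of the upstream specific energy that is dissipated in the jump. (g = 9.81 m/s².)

q = Q/b = 10.3/1.45 = 7.10 m²/s; V₁ = q/y₁ = 12.0 m/s. Fr₁ = V₁/√(g·y₁) = 4.95.
By Bélanger, y₂/y₁ = ½[√(1 + 8Fr₁²) − 1] = ½[√197.3 − 1] = 6.52.
y₂ = 6.52 × 0.594 = 3.88 m.
E₁ = y₁ + V₁²/2g = 7.88 m. ΔE = (y₂ − y₁)³/(4y₁y₂) = 3.84 m. ΔE/E₁ = 3.84/7.88 = 0.487.

ΔE/E₁ = 0.487 (48.7%)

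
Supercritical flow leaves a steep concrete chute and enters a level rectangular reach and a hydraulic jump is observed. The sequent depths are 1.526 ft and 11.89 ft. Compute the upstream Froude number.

For a rectangular channel the momentum equation gives q² = ½·g·y₁·y₂·(y₁ + y₂) = ½×32.2×1.526×11.89×13.42 = 3919.
q = √3919 = 62.60 ft²/s.
V₁ = q/y₁ = 41.02 ft/s; Fr₁ = V₁/√(g·y₁) = 5.852.

Fr₁ = 5.852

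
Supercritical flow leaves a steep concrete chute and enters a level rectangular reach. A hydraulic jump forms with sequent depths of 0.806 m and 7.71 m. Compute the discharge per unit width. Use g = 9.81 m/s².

For a rectangular channel the momentum equation gives q² = ½·g·y₁·y₂·(y₁ + y₂) = ½×9.81×0.806×7.71×8.52 = 260.
q = √260 = 16.1 m²/s.

q = 16.1 m²/s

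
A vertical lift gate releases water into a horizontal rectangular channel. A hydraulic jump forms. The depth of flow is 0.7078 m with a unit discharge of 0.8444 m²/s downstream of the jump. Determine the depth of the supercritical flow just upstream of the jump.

y₁ = 0.2211 m

V₂ = q/y₂ = 0.8444/0.7078 = 1.193 m/s; Fr₂ = V₂/√(g·y₂) = 0.4527.
From the momentum equation (using Fr₂), y₁/y₂ = ½[√(1 + 8Fr₂²) − 1] = ½[√2.6398 − 1] = 0.3124.
y₁ = 0.3124 × 0.7078 = 0.2211 m.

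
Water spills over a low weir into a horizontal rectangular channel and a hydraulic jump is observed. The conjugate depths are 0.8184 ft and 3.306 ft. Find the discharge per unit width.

q = 13.40 ft²/s

For a rectangular channel the momentum equation gives q² = ½·g·y₁·y₂·(y₁ + y₂) = ½×32.2×0.8184×3.306×4.124 = 179.7.
q = √179.7 = 13.40 ft²/s.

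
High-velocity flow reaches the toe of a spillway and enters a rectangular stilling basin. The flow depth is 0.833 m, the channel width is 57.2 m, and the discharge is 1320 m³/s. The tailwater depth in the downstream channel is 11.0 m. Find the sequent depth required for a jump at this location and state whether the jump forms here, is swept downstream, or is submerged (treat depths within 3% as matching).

y₂ = 11.0 m; the jump forms here

q = Q/b = 1320/57.2 = 23.1 m²/s; V₁ = q/y₁ = 27.7 m/s. Fr₁ = V₁/√(g·y₁) = 9.69.
Bélanger equation: y₂/y₁ = ½[√(1 + 8Fr₁²) − 1] = ½[√752.3 − 1] = 13.2.
y₂ = 13.2 × 0.833 = 11.0 m.
Tailwater y_tw = 11.0 m: y_tw ≈ y₂, so the jump forms here.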